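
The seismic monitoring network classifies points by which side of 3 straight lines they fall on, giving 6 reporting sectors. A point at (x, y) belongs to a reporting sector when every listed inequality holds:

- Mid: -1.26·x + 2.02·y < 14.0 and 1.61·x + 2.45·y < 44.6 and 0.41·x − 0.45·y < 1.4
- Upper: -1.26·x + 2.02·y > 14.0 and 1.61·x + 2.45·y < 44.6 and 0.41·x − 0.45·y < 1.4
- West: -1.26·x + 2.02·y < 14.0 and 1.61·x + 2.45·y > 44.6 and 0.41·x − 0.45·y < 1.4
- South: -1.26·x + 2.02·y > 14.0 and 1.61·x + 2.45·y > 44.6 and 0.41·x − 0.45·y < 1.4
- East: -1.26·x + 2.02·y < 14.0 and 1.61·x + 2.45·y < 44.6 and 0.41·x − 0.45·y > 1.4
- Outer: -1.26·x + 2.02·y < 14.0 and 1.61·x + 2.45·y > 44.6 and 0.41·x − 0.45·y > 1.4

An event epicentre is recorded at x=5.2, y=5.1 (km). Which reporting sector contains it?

Mid

-1.26·5.2 + 2.02·5.1 = 3.750, which is < 14.0
1.61·5.2 + 2.45·5.1 = 20.867, which is < 44.6
0.41·5.2 − 0.45·5.1 = -0.163, which is < 1.4
This sign pattern matches Mid.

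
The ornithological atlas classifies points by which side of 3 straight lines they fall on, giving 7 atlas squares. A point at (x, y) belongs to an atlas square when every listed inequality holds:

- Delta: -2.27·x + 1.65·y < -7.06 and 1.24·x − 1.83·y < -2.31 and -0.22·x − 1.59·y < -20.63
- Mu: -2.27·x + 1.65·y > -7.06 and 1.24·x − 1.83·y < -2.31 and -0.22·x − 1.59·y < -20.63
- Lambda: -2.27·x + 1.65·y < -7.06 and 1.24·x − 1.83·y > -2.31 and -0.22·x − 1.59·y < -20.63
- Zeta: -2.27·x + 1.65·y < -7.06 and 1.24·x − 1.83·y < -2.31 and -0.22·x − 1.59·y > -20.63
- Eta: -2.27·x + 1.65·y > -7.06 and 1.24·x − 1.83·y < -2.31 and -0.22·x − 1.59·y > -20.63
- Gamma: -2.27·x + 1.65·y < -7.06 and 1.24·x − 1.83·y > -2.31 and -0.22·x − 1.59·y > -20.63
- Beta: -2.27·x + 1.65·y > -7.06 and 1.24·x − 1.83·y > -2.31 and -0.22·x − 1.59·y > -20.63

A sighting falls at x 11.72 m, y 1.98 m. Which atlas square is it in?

-2.27·11.72 + 1.65·1.98 = -23.337, which is < -7.06
1.24·11.72 − 1.83·1.98 = 10.909, which is > -2.31
-0.22·11.72 − 1.59·1.98 = -5.727, which is > -20.63
This sign pattern matches Gamma.

Gamma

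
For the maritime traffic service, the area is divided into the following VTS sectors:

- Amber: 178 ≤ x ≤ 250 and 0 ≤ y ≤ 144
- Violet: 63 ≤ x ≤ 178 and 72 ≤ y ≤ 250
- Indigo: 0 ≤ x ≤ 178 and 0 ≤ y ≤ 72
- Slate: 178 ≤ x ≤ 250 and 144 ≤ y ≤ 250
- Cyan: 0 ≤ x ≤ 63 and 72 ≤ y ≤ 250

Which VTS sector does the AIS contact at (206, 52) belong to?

The point has x = 206 and y = 52.
Only Amber satisfies 178 ≤ x ≤ 250 and 0 ≤ y ≤ 144.

Amber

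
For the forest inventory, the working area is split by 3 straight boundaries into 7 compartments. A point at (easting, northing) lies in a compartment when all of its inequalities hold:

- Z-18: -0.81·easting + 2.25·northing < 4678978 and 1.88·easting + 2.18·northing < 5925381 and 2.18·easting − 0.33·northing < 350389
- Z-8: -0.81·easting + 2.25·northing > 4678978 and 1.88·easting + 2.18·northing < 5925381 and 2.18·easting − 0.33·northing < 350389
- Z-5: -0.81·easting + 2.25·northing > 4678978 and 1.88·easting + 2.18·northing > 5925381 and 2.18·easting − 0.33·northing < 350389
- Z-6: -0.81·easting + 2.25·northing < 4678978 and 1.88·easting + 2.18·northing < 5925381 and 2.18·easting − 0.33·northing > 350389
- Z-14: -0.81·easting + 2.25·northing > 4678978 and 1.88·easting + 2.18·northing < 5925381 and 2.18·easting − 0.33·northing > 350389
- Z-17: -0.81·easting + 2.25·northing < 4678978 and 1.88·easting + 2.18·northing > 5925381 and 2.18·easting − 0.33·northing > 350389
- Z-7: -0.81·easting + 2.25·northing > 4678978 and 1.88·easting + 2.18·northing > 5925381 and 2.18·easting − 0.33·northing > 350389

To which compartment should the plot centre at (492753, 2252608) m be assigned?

Z-18

-0.81·492753 + 2.25·2252608 = 4669238.070, which is < 4678978
1.88·492753 + 2.18·2252608 = 5837061.080, which is < 5925381
2.18·492753 − 0.33·2252608 = 330840.900, which is < 350389
This sign pattern matches Z-18.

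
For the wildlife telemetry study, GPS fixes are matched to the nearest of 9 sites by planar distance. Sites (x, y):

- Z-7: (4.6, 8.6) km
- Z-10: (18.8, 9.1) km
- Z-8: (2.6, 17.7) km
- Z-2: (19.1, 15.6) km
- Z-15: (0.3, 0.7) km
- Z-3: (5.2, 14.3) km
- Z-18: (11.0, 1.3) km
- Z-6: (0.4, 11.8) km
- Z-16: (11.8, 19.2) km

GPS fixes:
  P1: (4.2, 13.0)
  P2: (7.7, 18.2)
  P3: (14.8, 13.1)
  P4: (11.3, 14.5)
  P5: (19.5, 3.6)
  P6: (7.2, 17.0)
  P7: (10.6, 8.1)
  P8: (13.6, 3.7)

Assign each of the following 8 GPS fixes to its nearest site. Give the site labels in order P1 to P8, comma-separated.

P1 → Z-3 (d²=2.69)
P2 → Z-16 (d²=17.81)
P3 → Z-2 (d²=24.74)
P4 → Z-16 (d²=22.34)
P5 → Z-10 (d²=30.74)
P6 → Z-3 (d²=11.29)
P7 → Z-7 (d²=36.25)
P8 → Z-18 (d²=12.52)

Z-3, Z-16, Z-2, Z-16, Z-10, Z-3, Z-7, Z-18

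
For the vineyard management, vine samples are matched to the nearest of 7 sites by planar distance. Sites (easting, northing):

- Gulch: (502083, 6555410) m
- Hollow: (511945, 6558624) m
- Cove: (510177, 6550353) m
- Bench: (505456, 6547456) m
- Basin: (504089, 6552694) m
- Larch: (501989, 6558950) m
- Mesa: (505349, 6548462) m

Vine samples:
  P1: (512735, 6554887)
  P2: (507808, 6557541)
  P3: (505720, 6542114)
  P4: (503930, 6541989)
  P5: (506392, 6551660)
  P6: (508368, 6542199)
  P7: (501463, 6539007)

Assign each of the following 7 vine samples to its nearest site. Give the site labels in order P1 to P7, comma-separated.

Hollow, Hollow, Bench, Bench, Basin, Bench, Bench

P1 → Hollow (d²=14589269.00)
P2 → Hollow (d²=18287658.00)
P3 → Bench (d²=28606660.00)
P4 → Bench (d²=32216765.00)
P5 → Basin (d²=6372965.00)
P6 → Bench (d²=36115793.00)
P7 → Bench (d²=87329650.00)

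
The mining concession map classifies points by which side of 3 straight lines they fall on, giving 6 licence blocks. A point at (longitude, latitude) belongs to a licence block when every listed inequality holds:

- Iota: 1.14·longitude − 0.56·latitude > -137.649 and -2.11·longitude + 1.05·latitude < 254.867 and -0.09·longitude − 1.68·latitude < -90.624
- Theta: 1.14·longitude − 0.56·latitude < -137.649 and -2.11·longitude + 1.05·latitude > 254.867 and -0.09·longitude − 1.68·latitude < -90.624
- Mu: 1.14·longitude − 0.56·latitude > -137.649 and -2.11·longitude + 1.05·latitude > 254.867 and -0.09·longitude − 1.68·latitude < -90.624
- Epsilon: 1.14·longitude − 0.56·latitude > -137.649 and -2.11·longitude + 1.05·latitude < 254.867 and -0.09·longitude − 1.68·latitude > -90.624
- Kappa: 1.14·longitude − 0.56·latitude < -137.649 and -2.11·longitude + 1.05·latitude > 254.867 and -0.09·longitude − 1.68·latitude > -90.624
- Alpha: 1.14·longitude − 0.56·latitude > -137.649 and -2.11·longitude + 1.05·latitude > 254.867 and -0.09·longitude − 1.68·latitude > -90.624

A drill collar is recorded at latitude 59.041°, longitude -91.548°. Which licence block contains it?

1.14·-91.548 − 0.56·59.041 = -137.428, which is > -137.649
-2.11·-91.548 + 1.05·59.041 = 255.159, which is > 254.867
-0.09·-91.548 − 1.68·59.041 = -90.950, which is < -90.624
This sign pattern matches Mu.

Mu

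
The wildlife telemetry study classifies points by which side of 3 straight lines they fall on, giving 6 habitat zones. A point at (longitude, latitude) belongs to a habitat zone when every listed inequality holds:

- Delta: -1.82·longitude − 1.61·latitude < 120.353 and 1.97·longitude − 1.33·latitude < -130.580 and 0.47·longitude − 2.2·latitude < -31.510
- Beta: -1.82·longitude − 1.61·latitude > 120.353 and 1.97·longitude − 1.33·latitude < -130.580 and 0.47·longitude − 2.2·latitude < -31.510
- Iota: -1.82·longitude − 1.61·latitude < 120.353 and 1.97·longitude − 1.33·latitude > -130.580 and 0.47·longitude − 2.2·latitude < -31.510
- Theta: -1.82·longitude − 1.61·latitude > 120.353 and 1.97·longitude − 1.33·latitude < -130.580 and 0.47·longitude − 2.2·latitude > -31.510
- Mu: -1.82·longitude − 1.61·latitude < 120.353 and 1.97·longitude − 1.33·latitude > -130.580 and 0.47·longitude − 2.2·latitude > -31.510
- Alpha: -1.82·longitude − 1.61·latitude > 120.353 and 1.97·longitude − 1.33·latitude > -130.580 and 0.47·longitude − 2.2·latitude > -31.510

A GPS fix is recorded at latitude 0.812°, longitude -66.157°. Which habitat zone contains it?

Delta

-1.82·-66.157 − 1.61·0.812 = 119.098, which is < 120.353
1.97·-66.157 − 1.33·0.812 = -131.409, which is < -130.580
0.47·-66.157 − 2.2·0.812 = -32.880, which is < -31.510
This sign pattern matches Delta.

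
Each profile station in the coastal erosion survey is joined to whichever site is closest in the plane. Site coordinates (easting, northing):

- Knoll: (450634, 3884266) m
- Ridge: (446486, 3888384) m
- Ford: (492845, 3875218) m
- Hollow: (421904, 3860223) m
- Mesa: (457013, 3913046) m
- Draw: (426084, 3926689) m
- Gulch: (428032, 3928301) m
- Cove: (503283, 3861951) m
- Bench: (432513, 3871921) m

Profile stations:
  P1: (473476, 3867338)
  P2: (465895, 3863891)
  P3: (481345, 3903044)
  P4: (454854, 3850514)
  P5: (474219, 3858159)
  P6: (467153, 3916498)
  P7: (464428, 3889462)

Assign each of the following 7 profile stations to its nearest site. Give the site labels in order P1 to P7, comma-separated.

Ford, Knoll, Mesa, Bench, Ford, Mesa, Knoll

P1 → Ford (d²=437252561.00)
P2 → Knoll (d²=648038746.00)
P3 → Mesa (d²=692086228.00)
P4 → Bench (d²=957379930.00)
P5 → Ford (d²=637937357.00)
P6 → Mesa (d²=114735904.00)
P7 → Knoll (d²=217272852.00)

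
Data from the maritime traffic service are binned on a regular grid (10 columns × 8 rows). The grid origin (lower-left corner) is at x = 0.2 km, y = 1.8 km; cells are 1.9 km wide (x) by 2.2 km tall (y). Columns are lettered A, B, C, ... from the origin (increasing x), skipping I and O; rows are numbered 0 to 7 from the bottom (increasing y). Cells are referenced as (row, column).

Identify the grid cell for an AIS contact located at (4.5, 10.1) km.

(3, C)

Column index: ⌊(4.5 − 0.2) / 1.9⌋ = ⌊2.263⌋ = 2 → column C
Row offset from origin: ⌊(10.1 − 1.8) / 2.2⌋ = ⌊3.773⌋ = 3 → row 3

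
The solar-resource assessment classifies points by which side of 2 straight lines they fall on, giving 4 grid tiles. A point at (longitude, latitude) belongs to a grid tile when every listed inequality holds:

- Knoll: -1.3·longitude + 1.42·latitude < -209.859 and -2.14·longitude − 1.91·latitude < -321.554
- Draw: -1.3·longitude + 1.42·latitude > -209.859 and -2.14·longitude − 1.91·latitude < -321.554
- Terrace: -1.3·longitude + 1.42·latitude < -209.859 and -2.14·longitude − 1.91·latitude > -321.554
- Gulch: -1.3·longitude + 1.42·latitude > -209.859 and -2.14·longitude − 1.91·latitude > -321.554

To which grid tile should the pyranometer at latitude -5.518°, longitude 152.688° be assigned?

Gulch

-1.3·152.688 + 1.42·-5.518 = -206.330, which is > -209.859
-2.14·152.688 − 1.91·-5.518 = -316.213, which is > -321.554
This sign pattern matches Gulch.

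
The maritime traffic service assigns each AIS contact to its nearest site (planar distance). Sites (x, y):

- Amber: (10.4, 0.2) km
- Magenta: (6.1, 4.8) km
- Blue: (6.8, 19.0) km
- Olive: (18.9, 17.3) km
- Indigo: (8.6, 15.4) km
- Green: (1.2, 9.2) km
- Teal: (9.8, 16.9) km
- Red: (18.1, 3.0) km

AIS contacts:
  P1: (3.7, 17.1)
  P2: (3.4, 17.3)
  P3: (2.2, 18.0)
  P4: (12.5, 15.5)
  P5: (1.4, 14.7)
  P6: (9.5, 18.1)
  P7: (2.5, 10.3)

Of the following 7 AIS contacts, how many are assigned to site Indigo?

0

P1 → Blue
P2 → Blue
P3 → Blue
P4 → Teal
P5 → Green
P6 → Teal
P7 → Green
0 of the 7 go to Indigo.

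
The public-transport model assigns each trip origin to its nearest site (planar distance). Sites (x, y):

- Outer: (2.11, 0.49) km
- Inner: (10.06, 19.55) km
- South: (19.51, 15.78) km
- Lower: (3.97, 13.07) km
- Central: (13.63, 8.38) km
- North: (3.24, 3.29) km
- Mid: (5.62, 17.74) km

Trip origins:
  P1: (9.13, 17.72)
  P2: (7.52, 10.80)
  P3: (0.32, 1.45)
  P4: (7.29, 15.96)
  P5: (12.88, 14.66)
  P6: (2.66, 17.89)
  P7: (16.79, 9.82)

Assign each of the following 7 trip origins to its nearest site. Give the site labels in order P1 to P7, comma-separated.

Inner, Lower, Outer, Mid, Inner, Mid, Central

P1 → Inner (d²=4.21)
P2 → Lower (d²=17.76)
P3 → Outer (d²=4.13)
P4 → Mid (d²=5.96)
P5 → Inner (d²=31.86)
P6 → Mid (d²=8.78)
P7 → Central (d²=12.06)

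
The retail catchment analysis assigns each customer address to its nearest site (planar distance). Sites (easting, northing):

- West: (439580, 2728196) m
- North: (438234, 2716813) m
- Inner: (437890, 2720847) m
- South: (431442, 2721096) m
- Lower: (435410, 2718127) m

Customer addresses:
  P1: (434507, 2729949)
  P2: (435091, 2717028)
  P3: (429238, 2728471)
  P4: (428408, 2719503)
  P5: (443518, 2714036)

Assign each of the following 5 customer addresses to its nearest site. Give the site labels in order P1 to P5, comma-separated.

West, Lower, South, South, North

P1 → West (d²=28808338.00)
P2 → Lower (d²=1309562.00)
P3 → South (d²=59248241.00)
P4 → South (d²=11742805.00)
P5 → North (d²=35632385.00)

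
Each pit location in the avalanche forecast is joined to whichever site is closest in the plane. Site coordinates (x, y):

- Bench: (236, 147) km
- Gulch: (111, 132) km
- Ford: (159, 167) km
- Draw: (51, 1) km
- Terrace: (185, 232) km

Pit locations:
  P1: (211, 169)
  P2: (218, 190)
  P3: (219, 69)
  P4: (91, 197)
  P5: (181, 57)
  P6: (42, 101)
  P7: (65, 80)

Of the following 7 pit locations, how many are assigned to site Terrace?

0

P1 → Bench
P2 → Bench
P3 → Bench
P4 → Gulch
P5 → Gulch
P6 → Gulch
P7 → Gulch
0 of the 7 go to Terrace.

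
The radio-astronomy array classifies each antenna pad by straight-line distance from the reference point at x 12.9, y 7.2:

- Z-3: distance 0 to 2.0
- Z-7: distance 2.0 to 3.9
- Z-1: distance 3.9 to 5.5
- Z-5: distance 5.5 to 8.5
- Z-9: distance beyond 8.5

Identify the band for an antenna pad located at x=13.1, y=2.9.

Distance = √((13.1−12.9)² + (2.9−7.2)²) = √(0.040 + 18.490) = 4.305.
3.9 ≤ 4.305 < 5.5 → Z-1.

Z-1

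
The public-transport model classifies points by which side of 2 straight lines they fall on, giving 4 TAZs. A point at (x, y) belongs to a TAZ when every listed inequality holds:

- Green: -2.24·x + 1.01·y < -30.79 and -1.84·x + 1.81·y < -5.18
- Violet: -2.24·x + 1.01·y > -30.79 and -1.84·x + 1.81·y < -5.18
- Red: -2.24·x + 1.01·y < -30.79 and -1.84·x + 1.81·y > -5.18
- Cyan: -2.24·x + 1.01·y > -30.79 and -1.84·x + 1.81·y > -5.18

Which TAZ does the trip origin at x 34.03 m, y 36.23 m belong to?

Red

-2.24·34.03 + 1.01·36.23 = -39.635, which is < -30.79
-1.84·34.03 + 1.81·36.23 = 2.961, which is > -5.18
This sign pattern matches Red.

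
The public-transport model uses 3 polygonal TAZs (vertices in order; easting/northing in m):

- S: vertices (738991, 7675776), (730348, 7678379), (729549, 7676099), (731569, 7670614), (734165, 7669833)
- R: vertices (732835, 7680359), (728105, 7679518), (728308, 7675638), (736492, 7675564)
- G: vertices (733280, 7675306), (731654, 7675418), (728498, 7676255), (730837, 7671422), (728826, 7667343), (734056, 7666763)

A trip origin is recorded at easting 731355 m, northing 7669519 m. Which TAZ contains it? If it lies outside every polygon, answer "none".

G

Cast a ray rightward from (731355, 7669519). For each polygon, the edges (by vertex number in listed order) whose endpoints lie on opposite sides of northing = 7669519, where each meets that height, and whether that is right or left of the point:
S: no edge straddles that height → 0 crossings.
R: no edge straddles that height → 0 crossings.
G: 4–5 at easting≈729898.8 (left), 6–1 at easting≈733805.7 (right) → 1 crossing.
Only G has an odd count, so the point is inside G.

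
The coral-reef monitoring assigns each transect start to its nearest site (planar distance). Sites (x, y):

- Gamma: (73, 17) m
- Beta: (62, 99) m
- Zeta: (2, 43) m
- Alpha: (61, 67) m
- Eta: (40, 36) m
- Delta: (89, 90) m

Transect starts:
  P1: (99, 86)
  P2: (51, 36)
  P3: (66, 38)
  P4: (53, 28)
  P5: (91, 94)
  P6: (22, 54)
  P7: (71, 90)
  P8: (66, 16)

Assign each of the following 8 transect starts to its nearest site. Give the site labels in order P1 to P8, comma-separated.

Delta, Eta, Gamma, Eta, Delta, Zeta, Beta, Gamma

P1 → Delta (d²=116.00)
P2 → Eta (d²=121.00)
P3 → Gamma (d²=490.00)
P4 → Eta (d²=233.00)
P5 → Delta (d²=20.00)
P6 → Zeta (d²=521.00)
P7 → Beta (d²=162.00)
P8 → Gamma (d²=50.00)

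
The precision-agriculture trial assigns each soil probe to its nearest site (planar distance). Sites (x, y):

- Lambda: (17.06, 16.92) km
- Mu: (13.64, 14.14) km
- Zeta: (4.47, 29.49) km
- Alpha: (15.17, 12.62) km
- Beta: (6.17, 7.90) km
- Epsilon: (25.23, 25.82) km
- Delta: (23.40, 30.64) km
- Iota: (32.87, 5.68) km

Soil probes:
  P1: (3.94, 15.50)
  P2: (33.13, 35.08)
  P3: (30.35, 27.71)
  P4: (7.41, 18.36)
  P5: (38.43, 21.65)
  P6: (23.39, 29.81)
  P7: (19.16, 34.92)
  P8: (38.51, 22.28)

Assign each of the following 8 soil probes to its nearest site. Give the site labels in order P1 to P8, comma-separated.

P1 → Beta (d²=62.73)
P2 → Delta (d²=114.39)
P3 → Epsilon (d²=29.79)
P4 → Mu (d²=56.62)
P5 → Epsilon (d²=191.63)
P6 → Delta (d²=0.69)
P7 → Delta (d²=36.30)
P8 → Epsilon (d²=188.89)

Beta, Delta, Epsilon, Mu, Epsilon, Delta, Delta, Epsilon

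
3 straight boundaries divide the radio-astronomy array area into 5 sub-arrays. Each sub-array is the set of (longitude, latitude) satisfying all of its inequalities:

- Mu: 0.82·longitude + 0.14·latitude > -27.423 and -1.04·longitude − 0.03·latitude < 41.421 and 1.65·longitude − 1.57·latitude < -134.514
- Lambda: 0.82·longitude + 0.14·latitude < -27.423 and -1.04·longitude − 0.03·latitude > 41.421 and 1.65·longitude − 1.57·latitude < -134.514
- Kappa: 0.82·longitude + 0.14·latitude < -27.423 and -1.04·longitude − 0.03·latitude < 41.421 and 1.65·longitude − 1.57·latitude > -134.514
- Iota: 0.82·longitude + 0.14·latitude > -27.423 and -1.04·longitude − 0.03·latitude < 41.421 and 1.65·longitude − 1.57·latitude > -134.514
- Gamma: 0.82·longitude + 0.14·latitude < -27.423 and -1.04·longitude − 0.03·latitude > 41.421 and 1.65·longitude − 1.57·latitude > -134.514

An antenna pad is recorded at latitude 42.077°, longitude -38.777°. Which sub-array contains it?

0.82·-38.777 + 0.14·42.077 = -25.906, which is > -27.423
-1.04·-38.777 − 0.03·42.077 = 39.066, which is < 41.421
1.65·-38.777 − 1.57·42.077 = -130.043, which is > -134.514
This sign pattern matches Iota.

Iota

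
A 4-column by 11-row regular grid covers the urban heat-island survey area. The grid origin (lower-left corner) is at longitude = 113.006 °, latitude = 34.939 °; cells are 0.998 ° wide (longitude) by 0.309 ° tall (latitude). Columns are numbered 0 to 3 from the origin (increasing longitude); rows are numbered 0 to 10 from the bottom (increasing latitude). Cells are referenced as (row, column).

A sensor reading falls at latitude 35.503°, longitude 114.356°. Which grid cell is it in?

(1, 1)

Column index: ⌊(114.356 − 113.006) / 0.998⌋ = ⌊1.353⌋ = 1
Row offset from origin: ⌊(35.503 − 34.939) / 0.309⌋ = ⌊1.825⌋ = 1 → row 1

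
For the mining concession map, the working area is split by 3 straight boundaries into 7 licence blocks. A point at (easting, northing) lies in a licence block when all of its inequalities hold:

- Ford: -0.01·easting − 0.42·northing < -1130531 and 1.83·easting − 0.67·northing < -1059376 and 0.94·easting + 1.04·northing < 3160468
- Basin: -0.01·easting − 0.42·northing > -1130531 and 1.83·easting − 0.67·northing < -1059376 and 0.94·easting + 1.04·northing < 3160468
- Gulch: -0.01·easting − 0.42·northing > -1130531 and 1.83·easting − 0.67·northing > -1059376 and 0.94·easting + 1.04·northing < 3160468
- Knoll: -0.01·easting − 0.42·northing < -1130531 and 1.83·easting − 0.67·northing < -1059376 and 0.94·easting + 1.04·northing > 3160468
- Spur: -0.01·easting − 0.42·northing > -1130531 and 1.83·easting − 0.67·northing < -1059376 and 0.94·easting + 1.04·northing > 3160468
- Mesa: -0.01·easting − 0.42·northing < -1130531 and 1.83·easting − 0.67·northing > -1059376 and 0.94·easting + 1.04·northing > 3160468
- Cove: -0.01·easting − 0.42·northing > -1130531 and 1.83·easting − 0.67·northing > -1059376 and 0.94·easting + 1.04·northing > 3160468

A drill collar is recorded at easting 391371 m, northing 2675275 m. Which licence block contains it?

-0.01·391371 − 0.42·2675275 = -1127529.210, which is > -1130531
1.83·391371 − 0.67·2675275 = -1076225.320, which is < -1059376
0.94·391371 + 1.04·2675275 = 3150174.740, which is < 3160468
This sign pattern matches Basin.

Basin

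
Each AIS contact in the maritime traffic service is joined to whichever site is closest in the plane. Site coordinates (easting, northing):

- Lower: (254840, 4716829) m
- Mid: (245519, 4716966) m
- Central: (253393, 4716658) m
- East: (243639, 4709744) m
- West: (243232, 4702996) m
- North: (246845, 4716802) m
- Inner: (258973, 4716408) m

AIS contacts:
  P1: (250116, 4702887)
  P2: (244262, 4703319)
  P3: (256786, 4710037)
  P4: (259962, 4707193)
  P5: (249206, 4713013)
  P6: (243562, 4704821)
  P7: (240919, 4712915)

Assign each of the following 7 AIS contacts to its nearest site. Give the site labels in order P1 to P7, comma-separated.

West, West, Inner, Inner, North, West, East

P1 → West (d²=47401337.00)
P2 → West (d²=1165229.00)
P3 → Inner (d²=45372610.00)
P4 → Inner (d²=85894346.00)
P5 → North (d²=19930842.00)
P6 → West (d²=3439525.00)
P7 → East (d²=17453641.00)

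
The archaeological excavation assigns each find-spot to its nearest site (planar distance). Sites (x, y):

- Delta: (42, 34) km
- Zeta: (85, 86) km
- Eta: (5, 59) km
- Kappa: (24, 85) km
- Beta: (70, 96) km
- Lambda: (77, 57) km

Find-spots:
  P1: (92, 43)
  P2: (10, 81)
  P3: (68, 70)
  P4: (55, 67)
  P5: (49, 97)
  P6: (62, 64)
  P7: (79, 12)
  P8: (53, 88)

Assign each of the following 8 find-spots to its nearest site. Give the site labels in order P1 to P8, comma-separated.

P1 → Lambda (d²=421.00)
P2 → Kappa (d²=212.00)
P3 → Lambda (d²=250.00)
P4 → Lambda (d²=584.00)
P5 → Beta (d²=442.00)
P6 → Lambda (d²=274.00)
P7 → Delta (d²=1853.00)
P8 → Beta (d²=353.00)

Lambda, Kappa, Lambda, Lambda, Beta, Lambda, Delta, Beta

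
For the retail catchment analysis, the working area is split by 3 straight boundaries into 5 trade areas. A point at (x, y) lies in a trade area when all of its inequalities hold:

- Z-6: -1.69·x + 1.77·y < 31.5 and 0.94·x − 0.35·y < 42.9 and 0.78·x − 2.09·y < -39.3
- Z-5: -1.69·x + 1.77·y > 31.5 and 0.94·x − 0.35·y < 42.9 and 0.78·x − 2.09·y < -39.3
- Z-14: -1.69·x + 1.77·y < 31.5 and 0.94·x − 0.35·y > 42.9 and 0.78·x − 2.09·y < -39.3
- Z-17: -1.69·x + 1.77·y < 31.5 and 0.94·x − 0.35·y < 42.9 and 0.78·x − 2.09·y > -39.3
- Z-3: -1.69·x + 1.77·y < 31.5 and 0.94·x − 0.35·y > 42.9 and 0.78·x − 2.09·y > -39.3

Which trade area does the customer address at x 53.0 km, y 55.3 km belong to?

Z-6

-1.69·53.0 + 1.77·55.3 = 8.311, which is < 31.5
0.94·53.0 − 0.35·55.3 = 30.465, which is < 42.9
0.78·53.0 − 2.09·55.3 = -74.237, which is < -39.3
This sign pattern matches Z-6.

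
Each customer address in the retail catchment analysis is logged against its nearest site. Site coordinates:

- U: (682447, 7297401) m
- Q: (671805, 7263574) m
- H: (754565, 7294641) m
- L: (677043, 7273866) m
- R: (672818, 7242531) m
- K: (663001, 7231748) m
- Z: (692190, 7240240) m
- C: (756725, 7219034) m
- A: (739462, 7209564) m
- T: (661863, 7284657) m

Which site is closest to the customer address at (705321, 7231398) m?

Squared distances to each site:
U: 4879615885.000; Q: 2158617232.000; H: 6424648585.000; L: 2603176308.000; R: 1180388698.000; K: 1791104900.000; Z: 250604125.000; C: 2795239712.000; A: 1642331437.000; T: 4725118845.000.
Minimum at Z.

Z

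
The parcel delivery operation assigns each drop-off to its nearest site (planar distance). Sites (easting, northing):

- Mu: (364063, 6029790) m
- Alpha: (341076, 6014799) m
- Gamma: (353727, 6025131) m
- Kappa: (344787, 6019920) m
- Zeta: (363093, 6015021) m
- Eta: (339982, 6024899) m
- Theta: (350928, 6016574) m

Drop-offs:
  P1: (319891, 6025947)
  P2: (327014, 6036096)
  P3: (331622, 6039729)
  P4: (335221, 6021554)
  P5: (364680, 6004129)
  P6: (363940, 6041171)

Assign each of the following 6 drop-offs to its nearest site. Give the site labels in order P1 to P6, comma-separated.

Eta, Eta, Eta, Eta, Zeta, Mu

P1 → Eta (d²=404746585.00)
P2 → Eta (d²=293541833.00)
P3 → Eta (d²=289818500.00)
P4 → Eta (d²=33856146.00)
P5 → Zeta (d²=121154233.00)
P6 → Mu (d²=129542290.00)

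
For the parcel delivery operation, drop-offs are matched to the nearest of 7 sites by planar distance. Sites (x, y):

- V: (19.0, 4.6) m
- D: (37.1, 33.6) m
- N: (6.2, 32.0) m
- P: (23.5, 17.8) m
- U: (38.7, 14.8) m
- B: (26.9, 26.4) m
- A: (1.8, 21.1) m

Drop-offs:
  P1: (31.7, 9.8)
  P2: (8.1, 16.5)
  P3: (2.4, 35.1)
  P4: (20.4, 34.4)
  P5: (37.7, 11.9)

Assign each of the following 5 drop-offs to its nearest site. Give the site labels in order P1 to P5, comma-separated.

U, A, N, B, U

P1 → U (d²=74.00)
P2 → A (d²=60.85)
P3 → N (d²=24.05)
P4 → B (d²=106.25)
P5 → U (d²=9.41)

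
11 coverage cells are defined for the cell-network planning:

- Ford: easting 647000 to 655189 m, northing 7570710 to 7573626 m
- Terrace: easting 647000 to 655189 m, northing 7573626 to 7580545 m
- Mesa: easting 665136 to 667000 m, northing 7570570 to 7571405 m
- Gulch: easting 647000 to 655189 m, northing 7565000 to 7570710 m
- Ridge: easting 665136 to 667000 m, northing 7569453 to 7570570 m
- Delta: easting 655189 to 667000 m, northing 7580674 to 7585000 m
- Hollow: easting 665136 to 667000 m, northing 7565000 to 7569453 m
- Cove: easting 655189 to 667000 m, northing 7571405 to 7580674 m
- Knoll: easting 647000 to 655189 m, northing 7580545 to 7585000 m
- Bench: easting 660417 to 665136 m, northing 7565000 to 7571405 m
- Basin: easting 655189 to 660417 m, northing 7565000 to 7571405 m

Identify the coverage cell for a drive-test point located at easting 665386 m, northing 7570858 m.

The point has easting = 665386 and northing = 7570858.
Only Mesa satisfies 665136 ≤ easting ≤ 667000 and 7570570 ≤ northing ≤ 7571405.

Mesa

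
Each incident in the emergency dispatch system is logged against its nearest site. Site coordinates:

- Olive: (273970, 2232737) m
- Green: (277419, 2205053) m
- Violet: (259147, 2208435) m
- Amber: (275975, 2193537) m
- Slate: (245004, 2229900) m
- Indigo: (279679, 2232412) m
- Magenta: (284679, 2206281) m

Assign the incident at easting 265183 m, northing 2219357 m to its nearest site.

Squared distances to each site:
Olive: 256235769.000; Green: 354324112.000; Violet: 155723380.000; Amber: 783139664.000; Slate: 518346890.000; Indigo: 380567041.000; Magenta: 551075792.000.
Minimum at Violet.

Violet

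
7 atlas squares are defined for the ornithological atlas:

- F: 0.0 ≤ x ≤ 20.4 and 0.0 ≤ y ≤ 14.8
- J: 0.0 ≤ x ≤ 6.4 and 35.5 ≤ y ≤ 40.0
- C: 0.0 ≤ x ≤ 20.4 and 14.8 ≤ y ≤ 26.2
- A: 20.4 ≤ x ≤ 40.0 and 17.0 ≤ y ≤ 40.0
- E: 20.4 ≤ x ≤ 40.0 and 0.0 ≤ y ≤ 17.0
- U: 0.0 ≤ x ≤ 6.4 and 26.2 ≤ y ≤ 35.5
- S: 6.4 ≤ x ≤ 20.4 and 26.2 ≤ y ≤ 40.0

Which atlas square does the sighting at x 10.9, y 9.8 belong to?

F

The point has x = 10.9 and y = 9.8.
Only F satisfies 0.0 ≤ x ≤ 20.4 and 0.0 ≤ y ≤ 14.8.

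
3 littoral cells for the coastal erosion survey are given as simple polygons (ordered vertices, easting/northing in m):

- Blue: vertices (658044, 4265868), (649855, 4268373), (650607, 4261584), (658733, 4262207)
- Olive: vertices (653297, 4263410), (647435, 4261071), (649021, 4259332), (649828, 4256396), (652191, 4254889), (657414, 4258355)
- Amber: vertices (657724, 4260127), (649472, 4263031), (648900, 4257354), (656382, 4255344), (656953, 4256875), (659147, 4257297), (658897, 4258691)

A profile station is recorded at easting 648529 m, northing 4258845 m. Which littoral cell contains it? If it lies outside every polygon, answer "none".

none

Cast a ray rightward from (648529, 4258845). For each polygon, the edges (by vertex number in listed order) whose endpoints lie on opposite sides of northing = 4258845, where each meets that height, and whether that is right or left of the point:
Blue: no edge straddles that height → 0 crossings.
Olive: 3–4 at easting≈649154.9 (right), 6–1 at easting≈657014.9 (right) → 2 crossings.
Amber: 2–3 at easting≈649050.2 (right), 7–1 at easting≈658771.2 (right) → 2 crossings.
All counts are even, so the point lies outside every listed polygon.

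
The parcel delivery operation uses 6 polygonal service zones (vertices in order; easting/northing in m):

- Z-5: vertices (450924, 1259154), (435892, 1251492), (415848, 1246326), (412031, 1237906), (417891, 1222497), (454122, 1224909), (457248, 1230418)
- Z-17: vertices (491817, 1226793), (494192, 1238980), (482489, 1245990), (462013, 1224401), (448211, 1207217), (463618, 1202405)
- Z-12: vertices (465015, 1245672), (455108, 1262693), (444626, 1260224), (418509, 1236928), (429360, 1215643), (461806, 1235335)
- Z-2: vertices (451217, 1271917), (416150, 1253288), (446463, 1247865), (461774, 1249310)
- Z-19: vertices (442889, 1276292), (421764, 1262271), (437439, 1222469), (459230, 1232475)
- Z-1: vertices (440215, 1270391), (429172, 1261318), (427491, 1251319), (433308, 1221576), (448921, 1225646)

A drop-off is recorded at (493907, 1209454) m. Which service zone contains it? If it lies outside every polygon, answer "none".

none

Cast a ray rightward from (493907, 1209454). For each polygon, the edges (by vertex number in listed order) whose endpoints lie on opposite sides of northing = 1209454, where each meets that height, and whether that is right or left of the point:
Z-5: no edge straddles that height → 0 crossings.
Z-17: 4–5 at easting≈450007.7 (left), 6–1 at easting≈471768.5 (left) → 0 crossings.
Z-12: no edge straddles that height → 0 crossings.
Z-2: no edge straddles that height → 0 crossings.
Z-19: no edge straddles that height → 0 crossings.
Z-1: no edge straddles that height → 0 crossings.
All counts are even, so the point lies outside every listed polygon.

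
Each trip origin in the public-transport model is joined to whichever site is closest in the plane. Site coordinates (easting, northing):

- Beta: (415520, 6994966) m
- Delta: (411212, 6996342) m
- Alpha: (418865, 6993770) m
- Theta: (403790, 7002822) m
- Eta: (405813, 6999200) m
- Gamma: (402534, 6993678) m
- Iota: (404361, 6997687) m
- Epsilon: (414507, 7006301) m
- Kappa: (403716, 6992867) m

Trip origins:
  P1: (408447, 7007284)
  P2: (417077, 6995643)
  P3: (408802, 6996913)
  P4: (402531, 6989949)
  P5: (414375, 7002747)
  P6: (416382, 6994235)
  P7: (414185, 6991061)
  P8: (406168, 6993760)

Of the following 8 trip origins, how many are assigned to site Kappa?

P1 → Epsilon
P2 → Beta
P3 → Delta
P4 → Kappa
P5 → Epsilon
P6 → Beta
P7 → Beta
P8 → Kappa
2 of the 8 go to Kappa.

2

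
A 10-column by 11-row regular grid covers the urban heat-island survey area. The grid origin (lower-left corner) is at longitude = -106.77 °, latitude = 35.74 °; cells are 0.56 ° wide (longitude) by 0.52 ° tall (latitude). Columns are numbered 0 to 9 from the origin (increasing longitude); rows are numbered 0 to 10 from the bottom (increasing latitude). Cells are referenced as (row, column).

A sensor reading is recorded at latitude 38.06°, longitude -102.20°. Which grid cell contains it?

(4, 8)

Column index: ⌊(-102.20 − -106.77) / 0.56⌋ = ⌊8.161⌋ = 8
Row offset from origin: ⌊(38.06 − 35.74) / 0.52⌋ = ⌊4.462⌋ = 4 → row 4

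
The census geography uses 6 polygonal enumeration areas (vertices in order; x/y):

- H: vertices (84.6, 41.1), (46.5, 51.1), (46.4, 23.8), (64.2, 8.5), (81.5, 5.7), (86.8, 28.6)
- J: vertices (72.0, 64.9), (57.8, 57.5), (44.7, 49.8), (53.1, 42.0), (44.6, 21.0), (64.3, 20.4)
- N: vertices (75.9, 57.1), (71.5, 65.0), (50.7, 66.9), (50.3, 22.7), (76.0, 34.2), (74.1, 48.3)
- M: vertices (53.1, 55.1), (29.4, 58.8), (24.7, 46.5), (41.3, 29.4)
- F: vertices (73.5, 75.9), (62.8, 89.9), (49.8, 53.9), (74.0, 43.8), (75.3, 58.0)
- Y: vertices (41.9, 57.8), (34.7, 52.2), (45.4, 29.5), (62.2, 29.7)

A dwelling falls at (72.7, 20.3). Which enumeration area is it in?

Cast a ray rightward from (72.7, 20.3). For each polygon, the edges (by vertex number in listed order) whose endpoints lie on opposite sides of y = 20.3, where each meets that height, and whether that is right or left of the point:
H: 3–4 at x≈50.47 (left), 5–6 at x≈84.88 (right) → 1 crossing.
J: no edge straddles that height → 0 crossings.
N: no edge straddles that height → 0 crossings.
M: no edge straddles that height → 0 crossings.
F: no edge straddles that height → 0 crossings.
Y: no edge straddles that height → 0 crossings.
Only H has an odd count, so the point is inside H.

H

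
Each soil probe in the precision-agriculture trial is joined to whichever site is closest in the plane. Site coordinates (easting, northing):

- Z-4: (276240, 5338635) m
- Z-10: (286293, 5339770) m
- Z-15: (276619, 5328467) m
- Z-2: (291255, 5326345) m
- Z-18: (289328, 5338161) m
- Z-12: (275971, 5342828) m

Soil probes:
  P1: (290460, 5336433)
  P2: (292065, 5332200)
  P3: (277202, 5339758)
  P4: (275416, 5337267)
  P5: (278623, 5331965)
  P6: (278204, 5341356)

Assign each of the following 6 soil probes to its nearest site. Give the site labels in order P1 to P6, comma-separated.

Z-18, Z-2, Z-4, Z-4, Z-15, Z-12

P1 → Z-18 (d²=4267408.00)
P2 → Z-2 (d²=34937125.00)
P3 → Z-4 (d²=2186573.00)
P4 → Z-4 (d²=2550400.00)
P5 → Z-15 (d²=16252020.00)
P6 → Z-12 (d²=7153073.00)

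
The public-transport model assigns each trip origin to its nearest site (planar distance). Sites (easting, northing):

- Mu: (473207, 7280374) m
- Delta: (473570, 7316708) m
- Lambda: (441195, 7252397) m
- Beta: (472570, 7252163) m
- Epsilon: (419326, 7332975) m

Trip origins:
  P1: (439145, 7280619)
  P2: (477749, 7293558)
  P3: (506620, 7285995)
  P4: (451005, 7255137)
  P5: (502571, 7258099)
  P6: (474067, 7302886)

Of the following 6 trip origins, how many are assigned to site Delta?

1

P1 → Lambda
P2 → Mu
P3 → Mu
P4 → Lambda
P5 → Beta
P6 → Delta
1 of the 6 goes to Delta.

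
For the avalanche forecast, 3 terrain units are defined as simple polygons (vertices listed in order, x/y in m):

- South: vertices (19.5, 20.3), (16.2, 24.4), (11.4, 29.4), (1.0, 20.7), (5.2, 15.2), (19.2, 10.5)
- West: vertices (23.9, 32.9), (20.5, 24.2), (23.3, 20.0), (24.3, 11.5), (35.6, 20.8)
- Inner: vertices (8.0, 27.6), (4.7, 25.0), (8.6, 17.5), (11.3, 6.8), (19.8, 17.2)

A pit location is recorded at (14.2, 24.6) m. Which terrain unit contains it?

Cast a ray rightward from (14.2, 24.6). For each polygon, the edges (by vertex number in listed order) whose endpoints lie on opposite sides of y = 24.6, where each meets that height, and whether that is right or left of the point:
South: 2–3 at x≈16.01 (right), 3–4 at x≈5.66 (left) → 1 crossing.
West: 1–2 at x≈20.66 (right), 5–1 at x≈31.93 (right) → 2 crossings.
Inner: 2–3 at x≈4.91 (left), 5–1 at x≈11.40 (left) → 0 crossings.
Only South has an odd count, so the point is inside South.

South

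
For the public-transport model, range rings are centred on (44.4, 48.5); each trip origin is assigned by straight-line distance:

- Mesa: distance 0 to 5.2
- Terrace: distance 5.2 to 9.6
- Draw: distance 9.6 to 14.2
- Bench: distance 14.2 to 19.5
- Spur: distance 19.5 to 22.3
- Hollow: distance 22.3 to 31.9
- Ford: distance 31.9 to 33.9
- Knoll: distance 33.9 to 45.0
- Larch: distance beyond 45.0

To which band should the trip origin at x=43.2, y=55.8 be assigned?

Distance = √((43.2−44.4)² + (55.8−48.5)²) = √(1.440 + 53.290) = 7.398.
5.2 ≤ 7.398 < 9.6 → Terrace.

Terrace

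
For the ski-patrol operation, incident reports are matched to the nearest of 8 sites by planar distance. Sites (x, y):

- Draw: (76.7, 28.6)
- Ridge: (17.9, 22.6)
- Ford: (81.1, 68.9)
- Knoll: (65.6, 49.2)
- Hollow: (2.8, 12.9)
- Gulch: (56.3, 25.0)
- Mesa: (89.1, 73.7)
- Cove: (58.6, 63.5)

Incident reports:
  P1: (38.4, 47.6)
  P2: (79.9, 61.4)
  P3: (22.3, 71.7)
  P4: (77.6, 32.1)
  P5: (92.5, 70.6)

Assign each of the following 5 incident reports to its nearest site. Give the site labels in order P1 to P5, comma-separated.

Cove, Ford, Cove, Draw, Mesa

P1 → Cove (d²=660.85)
P2 → Ford (d²=57.69)
P3 → Cove (d²=1384.93)
P4 → Draw (d²=13.06)
P5 → Mesa (d²=21.17)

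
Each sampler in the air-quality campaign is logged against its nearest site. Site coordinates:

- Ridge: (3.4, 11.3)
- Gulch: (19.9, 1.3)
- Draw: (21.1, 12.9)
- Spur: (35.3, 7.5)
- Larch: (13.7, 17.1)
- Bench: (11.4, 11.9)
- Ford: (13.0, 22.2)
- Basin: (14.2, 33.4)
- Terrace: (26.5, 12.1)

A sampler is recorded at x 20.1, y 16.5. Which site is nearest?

Squared distances to each site:
Ridge: 305.930; Gulch: 231.080; Draw: 13.960; Spur: 312.040; Larch: 41.320; Bench: 96.850; Ford: 82.900; Basin: 320.420; Terrace: 60.320.
Minimum at Draw.

Draw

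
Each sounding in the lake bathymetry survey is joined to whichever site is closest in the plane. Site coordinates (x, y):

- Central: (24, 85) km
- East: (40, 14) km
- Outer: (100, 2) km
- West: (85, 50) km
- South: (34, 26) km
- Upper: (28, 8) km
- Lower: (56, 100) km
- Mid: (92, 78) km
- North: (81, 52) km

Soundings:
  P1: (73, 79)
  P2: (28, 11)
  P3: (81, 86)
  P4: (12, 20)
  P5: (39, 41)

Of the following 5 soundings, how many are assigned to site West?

0

P1 → Mid
P2 → Upper
P3 → Mid
P4 → Upper
P5 → South
0 of the 5 go to West.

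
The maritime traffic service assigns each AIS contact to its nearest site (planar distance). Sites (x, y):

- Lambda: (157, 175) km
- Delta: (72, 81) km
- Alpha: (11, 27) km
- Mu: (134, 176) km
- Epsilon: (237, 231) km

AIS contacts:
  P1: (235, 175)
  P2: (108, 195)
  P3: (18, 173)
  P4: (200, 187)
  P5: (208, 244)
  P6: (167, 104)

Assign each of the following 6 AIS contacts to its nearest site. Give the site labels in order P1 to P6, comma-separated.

Epsilon, Mu, Delta, Lambda, Epsilon, Lambda

P1 → Epsilon (d²=3140.00)
P2 → Mu (d²=1037.00)
P3 → Delta (d²=11380.00)
P4 → Lambda (d²=1993.00)
P5 → Epsilon (d²=1010.00)
P6 → Lambda (d²=5141.00)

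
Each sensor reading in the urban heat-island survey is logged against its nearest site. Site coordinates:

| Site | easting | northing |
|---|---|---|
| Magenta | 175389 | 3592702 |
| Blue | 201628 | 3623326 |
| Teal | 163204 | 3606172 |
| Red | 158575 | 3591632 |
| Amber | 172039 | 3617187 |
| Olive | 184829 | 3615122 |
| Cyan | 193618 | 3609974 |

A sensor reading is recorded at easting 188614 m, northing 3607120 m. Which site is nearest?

Squared distances to each site:
Magenta: 382779349.000; Blue: 431998632.000; Teal: 646566804.000; Red: 1142219665.000; Amber: 376075114.000; Olive: 78358229.000; Cyan: 33185332.000.
Minimum at Cyan.

Cyan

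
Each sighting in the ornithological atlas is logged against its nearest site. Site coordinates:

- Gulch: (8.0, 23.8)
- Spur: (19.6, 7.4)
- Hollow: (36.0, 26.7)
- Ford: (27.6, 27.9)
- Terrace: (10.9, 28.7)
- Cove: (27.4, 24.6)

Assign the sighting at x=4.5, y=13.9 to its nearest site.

Gulch

Squared distances to each site:
Gulch: 110.260; Spur: 270.260; Hollow: 1156.090; Ford: 729.610; Terrace: 260.000; Cove: 638.900.
Minimum at Gulch.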